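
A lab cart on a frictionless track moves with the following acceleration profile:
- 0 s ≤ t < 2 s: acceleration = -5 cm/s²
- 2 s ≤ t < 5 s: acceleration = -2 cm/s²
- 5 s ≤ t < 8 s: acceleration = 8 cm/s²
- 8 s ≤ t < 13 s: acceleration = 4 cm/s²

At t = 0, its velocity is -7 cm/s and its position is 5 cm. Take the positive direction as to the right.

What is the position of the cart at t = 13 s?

On each constant-a segment, Δv = aΔt and Δx = v₀Δt + ½aΔt²; chain segment to segment.
0–2 s: v starts -7 cm/s; Δx = -7·2 + ½·-5·2² = -24 cm; v ends -17 cm/s.
2–5 s: v starts -17 cm/s; Δx = -17·3 + ½·-2·3² = -60 cm; v ends -23 cm/s.
5–8 s: v starts -23 cm/s; Δx = -23·3 + ½·8·3² = -33 cm; v ends 1 cm/s.
8–13 s: v starts 1 cm/s; Δx = 1·5 + ½·4·5² = 55 cm; v ends 21 cm/s.
x(13) = 5 + Σ Δx = -57 cm.

-57 cm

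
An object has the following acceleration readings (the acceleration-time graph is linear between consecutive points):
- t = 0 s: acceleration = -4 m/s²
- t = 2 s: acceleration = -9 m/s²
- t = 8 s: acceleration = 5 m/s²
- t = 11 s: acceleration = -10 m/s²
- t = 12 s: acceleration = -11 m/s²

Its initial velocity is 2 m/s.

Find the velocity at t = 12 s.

Δv equals the area under the a-t graph; then v = v₀ + Δv.
0–2 s: ½(-4 + -9)(2) = -13 m/s
2–8 s: ½(-9 + 5)(6) = -12 m/s
8–11 s: ½(5 + -10)(3) = -7.5 m/s
11–12 s: ½(-10 + -11)(1) = -10.5 m/s
Δv = -43 m/s, so v(12) = 2 + (-43) = -41 m/s.

-41 m/s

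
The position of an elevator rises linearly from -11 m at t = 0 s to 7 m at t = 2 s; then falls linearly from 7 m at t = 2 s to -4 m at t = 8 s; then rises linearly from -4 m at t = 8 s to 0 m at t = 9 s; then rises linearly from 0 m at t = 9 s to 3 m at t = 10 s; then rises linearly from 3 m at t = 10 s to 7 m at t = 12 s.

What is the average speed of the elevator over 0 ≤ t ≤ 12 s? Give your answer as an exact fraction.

10/3 m/s

Average speed = (total path length)/(elapsed time); on a piecewise-linear x-t graph the path length is Σ|Δx|.
0–2 s: |Δx| = |7 − -11| = 18 m
2–8 s: |Δx| = |-4 − 7| = 11 m
8–9 s: |Δx| = |0 − -4| = 4 m
9–10 s: |Δx| = |3 − 0| = 3 m
10–12 s: |Δx| = |7 − 3| = 4 m
Total path = 40 m; average speed = 40/12 = 10/3 m/s.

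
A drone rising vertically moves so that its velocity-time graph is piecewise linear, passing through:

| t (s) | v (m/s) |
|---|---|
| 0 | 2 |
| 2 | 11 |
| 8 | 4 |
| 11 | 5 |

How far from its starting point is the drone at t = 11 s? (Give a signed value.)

Displacement is the signed area under the v-t curve.
0–2 s: ½(2 + 11)(2) = 13 m
2–8 s: ½(11 + 4)(6) = 45 m
8–11 s: ½(4 + 5)(3) = 13.5 m
Net displacement = 71.5 m

71.5 m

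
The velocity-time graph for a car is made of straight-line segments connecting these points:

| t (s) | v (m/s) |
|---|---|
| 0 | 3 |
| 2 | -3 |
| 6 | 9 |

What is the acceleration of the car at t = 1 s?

Acceleration is the slope of the v-t graph on 0–2 s: (-3 − 3)/(2 − 0) = -3 m/s².

-3 m/s²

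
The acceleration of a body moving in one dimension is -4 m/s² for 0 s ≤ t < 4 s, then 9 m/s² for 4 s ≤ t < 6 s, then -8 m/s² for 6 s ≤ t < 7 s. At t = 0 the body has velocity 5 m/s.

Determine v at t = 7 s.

Δv equals the area under the a-t graph; then v = v₀ + Δv.
0–4 s: -4 × 4 = -16 m/s
4–6 s: 9 × 2 = 18 m/s
6–7 s: -8 × 1 = -8 m/s
Δv = -6 m/s, so v(7) = 5 + (-6) = -1 m/s.

-1 m/s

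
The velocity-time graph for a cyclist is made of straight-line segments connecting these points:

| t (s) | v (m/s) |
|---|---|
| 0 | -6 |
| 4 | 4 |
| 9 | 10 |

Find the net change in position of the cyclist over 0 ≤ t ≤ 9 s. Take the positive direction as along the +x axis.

31 m

Net displacement equals the area under the velocity-time graph (areas below the axis count negative).
0–4 s: ½(-6 + 4)(4) = -4 m
4–9 s: ½(4 + 10)(5) = 35 m
Net displacement = 31 m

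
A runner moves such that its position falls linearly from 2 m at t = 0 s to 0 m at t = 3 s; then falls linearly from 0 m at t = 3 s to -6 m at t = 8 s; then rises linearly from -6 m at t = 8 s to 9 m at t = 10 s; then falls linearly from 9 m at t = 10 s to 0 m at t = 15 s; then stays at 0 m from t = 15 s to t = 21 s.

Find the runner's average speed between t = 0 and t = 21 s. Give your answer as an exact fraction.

32/21 m/s

Average speed = (total path length)/(elapsed time); on a piecewise-linear x-t graph the path length is Σ|Δx|.
0–3 s: |Δx| = |0 − 2| = 2 m
3–8 s: |Δx| = |-6 − 0| = 6 m
8–10 s: |Δx| = |9 − -6| = 15 m
10–15 s: |Δx| = |0 − 9| = 9 m
15–21 s: |Δx| = |0 − 0| = 0 m
Total path = 32 m; average speed = 32/21 = 32/21 m/s.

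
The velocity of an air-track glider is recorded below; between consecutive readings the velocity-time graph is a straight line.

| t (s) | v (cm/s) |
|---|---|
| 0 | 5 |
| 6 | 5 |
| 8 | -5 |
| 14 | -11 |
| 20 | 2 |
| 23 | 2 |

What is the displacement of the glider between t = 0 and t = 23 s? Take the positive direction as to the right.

Net displacement equals the area under the velocity-time graph (areas below the axis count negative).
0–6 s: 5 × 6 = 30 cm
6–8 s: ½(5 + -5)(2) = 0 cm
8–14 s: ½(-5 + -11)(6) = -48 cm
14–20 s: ½(-11 + 2)(6) = -27 cm
20–23 s: 2 × 3 = 6 cm
Net displacement = -39 cm

-39 cm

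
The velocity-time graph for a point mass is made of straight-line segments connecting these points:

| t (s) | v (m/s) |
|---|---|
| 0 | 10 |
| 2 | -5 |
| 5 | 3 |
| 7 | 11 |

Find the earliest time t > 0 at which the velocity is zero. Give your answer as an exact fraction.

v changes sign on 0–2 s (from 10 to -5); the graph is linear there, so v = 0 at t = 0 + (-10)·(2 − 0)/(-5 − 10) = 4/3 s.

t = 4/3 s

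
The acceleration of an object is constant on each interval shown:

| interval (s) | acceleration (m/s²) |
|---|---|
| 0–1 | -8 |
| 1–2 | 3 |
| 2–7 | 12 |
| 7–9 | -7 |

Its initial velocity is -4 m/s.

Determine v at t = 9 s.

Δv equals the area under the a-t graph; then v = v₀ + Δv.
0–1 s: -8 × 1 = -8 m/s
1–2 s: 3 × 1 = 3 m/s
2–7 s: 12 × 5 = 60 m/s
7–9 s: -7 × 2 = -14 m/s
Δv = 41 m/s, so v(9) = -4 + (41) = 37 m/s.

37 m/s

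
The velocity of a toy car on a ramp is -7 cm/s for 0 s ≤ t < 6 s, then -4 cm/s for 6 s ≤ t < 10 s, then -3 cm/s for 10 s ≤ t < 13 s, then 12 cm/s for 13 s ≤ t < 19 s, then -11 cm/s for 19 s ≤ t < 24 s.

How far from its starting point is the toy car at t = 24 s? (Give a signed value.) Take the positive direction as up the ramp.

Displacement is the signed area under the v-t curve.
0–6 s: -7 × 6 = -42 cm
6–10 s: -4 × 4 = -16 cm
10–13 s: -3 × 3 = -9 cm
13–19 s: 12 × 6 = 72 cm
19–24 s: -11 × 5 = -55 cm
Net displacement = -50 cm

-50 cm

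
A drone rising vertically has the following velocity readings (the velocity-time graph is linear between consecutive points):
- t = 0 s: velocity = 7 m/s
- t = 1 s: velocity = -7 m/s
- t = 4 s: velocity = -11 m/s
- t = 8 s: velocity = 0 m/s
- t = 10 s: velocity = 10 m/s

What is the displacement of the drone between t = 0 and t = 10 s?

-39 m

Net displacement equals the area under the velocity-time graph (areas below the axis count negative).
0–1 s: ½(7 + -7)(1) = 0 m
1–4 s: ½(-7 + -11)(3) = -27 m
4–8 s: ½(-11 + 0)(4) = -22 m
8–10 s: ½(0 + 10)(2) = 10 m
Net displacement = -39 m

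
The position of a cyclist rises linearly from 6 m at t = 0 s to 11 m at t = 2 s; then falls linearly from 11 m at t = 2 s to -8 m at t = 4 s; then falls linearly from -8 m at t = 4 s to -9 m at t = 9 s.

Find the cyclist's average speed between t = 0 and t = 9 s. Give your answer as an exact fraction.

25/9 m/s

Average speed = (total path length)/(elapsed time); on a piecewise-linear x-t graph the path length is Σ|Δx|.
0–2 s: |Δx| = |11 − 6| = 5 m
2–4 s: |Δx| = |-8 − 11| = 19 m
4–9 s: |Δx| = |-9 − -8| = 1 m
Total path = 25 m; average speed = 25/9 = 25/9 m/s.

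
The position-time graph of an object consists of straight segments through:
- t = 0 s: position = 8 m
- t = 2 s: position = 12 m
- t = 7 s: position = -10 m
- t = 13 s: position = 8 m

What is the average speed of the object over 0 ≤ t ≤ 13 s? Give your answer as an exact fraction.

Average speed = (total path length)/(elapsed time); on a piecewise-linear x-t graph the path length is Σ|Δx|.
0–2 s: |Δx| = |12 − 8| = 4 m
2–7 s: |Δx| = |-10 − 12| = 22 m
7–13 s: |Δx| = |8 − -10| = 18 m
Total path = 44 m; average speed = 44/13 = 44/13 m/s.

44/13 m/s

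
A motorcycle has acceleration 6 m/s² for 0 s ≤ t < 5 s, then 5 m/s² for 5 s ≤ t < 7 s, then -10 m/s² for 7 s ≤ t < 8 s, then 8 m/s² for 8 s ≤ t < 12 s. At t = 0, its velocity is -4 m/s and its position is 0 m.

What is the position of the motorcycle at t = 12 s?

On each constant-a segment, Δv = aΔt and Δx = v₀Δt + ½aΔt²; chain segment to segment.
0–5 s: v starts -4 m/s; Δx = -4·5 + ½·6·5² = 55 m; v ends 26 m/s.
5–7 s: v starts 26 m/s; Δx = 26·2 + ½·5·2² = 62 m; v ends 36 m/s.
7–8 s: v starts 36 m/s; Δx = 36·1 + ½·-10·1² = 31 m; v ends 26 m/s.
8–12 s: v starts 26 m/s; Δx = 26·4 + ½·8·4² = 168 m; v ends 58 m/s.
x(12) = 0 + Σ Δx = 316 m.

316 m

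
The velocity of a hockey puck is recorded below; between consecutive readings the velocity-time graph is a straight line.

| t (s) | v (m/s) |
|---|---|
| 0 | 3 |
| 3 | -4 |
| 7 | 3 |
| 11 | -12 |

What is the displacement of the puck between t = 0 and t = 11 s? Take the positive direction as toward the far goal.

-21.5 m

Net displacement equals the area under the velocity-time graph (areas below the axis count negative).
0–3 s: ½(3 + -4)(3) = -1.5 m
3–7 s: ½(-4 + 3)(4) = -2 m
7–11 s: ½(3 + -12)(4) = -18 m
Net displacement = -21.5 m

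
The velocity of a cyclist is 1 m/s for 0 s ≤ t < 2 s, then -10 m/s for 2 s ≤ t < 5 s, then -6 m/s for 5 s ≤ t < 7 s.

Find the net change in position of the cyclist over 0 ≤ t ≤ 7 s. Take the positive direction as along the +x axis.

-40 m

Displacement is the signed area under the v-t curve.
0–2 s: 1 × 2 = 2 m
2–5 s: -10 × 3 = -30 m
5–7 s: -6 × 2 = -12 m
Net displacement = -40 m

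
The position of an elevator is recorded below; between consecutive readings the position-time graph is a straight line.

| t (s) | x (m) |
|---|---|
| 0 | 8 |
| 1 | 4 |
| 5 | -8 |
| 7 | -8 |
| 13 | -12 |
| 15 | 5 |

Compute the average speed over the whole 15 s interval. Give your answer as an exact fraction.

37/15 m/s

Average speed = (total path length)/(elapsed time); on a piecewise-linear x-t graph the path length is Σ|Δx|.
0–1 s: |Δx| = |4 − 8| = 4 m
1–5 s: |Δx| = |-8 − 4| = 12 m
5–7 s: |Δx| = |-8 − -8| = 0 m
7–13 s: |Δx| = |-12 − -8| = 4 m
13–15 s: |Δx| = |5 − -12| = 17 m
Total path = 37 m; average speed = 37/15 = 37/15 m/s.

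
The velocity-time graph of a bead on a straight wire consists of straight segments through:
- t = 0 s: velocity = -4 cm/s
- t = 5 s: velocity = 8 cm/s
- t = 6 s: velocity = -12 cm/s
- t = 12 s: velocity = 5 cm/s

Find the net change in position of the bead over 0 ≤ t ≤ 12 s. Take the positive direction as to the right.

Displacement is the signed area under the v-t curve.
0–5 s: ½(-4 + 8)(5) = 10 cm
5–6 s: ½(8 + -12)(1) = -2 cm
6–12 s: ½(-12 + 5)(6) = -21 cm
Net displacement = -13 cm

-13 cm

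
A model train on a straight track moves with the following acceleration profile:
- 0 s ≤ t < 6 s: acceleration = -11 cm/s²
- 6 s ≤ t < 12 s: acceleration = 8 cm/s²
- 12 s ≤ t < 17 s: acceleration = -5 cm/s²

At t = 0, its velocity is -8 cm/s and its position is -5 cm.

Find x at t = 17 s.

On each constant-a segment, Δv = aΔt and Δx = v₀Δt + ½aΔt²; chain segment to segment.
0–6 s: v starts -8 cm/s; Δx = -8·6 + ½·-11·6² = -246 cm; v ends -74 cm/s.
6–12 s: v starts -74 cm/s; Δx = -74·6 + ½·8·6² = -300 cm; v ends -26 cm/s.
12–17 s: v starts -26 cm/s; Δx = -26·5 + ½·-5·5² = -192.5 cm; v ends -51 cm/s.
x(17) = -5 + Σ Δx = -743.5 cm.

-743.5 cm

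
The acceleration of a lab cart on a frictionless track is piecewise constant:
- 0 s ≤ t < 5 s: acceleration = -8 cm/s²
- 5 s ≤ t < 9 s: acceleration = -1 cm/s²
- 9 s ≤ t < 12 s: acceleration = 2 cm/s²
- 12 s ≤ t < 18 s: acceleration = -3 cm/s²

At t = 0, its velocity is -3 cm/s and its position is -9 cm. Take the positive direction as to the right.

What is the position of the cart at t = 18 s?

-736 cm

On each constant-a segment, Δv = aΔt and Δx = v₀Δt + ½aΔt²; chain segment to segment.
0–5 s: v starts -3 cm/s; Δx = -3·5 + ½·-8·5² = -115 cm; v ends -43 cm/s.
5–9 s: v starts -43 cm/s; Δx = -43·4 + ½·-1·4² = -180 cm; v ends -47 cm/s.
9–12 s: v starts -47 cm/s; Δx = -47·3 + ½·2·3² = -132 cm; v ends -41 cm/s.
12–18 s: v starts -41 cm/s; Δx = -41·6 + ½·-3·6² = -300 cm; v ends -59 cm/s.
x(18) = -9 + Σ Δx = -736 cm.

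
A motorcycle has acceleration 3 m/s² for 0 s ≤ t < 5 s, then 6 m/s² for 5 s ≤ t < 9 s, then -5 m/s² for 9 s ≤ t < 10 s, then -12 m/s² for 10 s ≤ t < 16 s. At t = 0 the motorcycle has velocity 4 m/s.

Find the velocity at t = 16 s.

Δv equals the area under the a-t graph; then v = v₀ + Δv.
0–5 s: 3 × 5 = 15 m/s
5–9 s: 6 × 4 = 24 m/s
9–10 s: -5 × 1 = -5 m/s
10–16 s: -12 × 6 = -72 m/s
Δv = -38 m/s, so v(16) = 4 + (-38) = -34 m/s.

-34 m/s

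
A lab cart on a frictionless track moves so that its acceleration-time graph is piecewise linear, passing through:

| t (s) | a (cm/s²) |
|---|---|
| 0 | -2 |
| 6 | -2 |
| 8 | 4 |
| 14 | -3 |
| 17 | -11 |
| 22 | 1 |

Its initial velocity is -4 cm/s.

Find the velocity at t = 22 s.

-57 cm/s

Δv equals the area under the a-t graph; then v = v₀ + Δv.
0–6 s: -2 × 6 = -12 cm/s
6–8 s: ½(-2 + 4)(2) = 2 cm/s
8–14 s: ½(4 + -3)(6) = 3 cm/s
14–17 s: ½(-3 + -11)(3) = -21 cm/s
17–22 s: ½(-11 + 1)(5) = -25 cm/s
Δv = -53 cm/s, so v(22) = -4 + (-53) = -57 cm/s.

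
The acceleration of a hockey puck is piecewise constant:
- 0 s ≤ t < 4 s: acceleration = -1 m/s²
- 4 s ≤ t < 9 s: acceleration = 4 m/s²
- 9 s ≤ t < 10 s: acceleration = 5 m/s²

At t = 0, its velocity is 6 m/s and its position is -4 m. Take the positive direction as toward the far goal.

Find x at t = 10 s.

On each constant-a segment, Δv = aΔt and Δx = v₀Δt + ½aΔt²; chain segment to segment.
0–4 s: v starts 6 m/s; Δx = 6·4 + ½·-1·4² = 16 m; v ends 2 m/s.
4–9 s: v starts 2 m/s; Δx = 2·5 + ½·4·5² = 60 m; v ends 22 m/s.
9–10 s: v starts 22 m/s; Δx = 22·1 + ½·5·1² = 24.5 m; v ends 27 m/s.
x(10) = -4 + Σ Δx = 96.5 m.

96.5 m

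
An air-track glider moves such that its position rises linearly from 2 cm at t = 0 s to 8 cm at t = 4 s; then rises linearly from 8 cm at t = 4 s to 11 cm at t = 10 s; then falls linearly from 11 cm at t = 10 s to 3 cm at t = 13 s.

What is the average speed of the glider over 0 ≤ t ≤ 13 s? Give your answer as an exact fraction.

17/13 cm/s

Average speed = (total path length)/(elapsed time); on a piecewise-linear x-t graph the path length is Σ|Δx|.
0–4 s: |Δx| = |8 − 2| = 6 cm
4–10 s: |Δx| = |11 − 8| = 3 cm
10–13 s: |Δx| = |3 − 11| = 8 cm
Total path = 17 cm; average speed = 17/13 = 17/13 cm/s.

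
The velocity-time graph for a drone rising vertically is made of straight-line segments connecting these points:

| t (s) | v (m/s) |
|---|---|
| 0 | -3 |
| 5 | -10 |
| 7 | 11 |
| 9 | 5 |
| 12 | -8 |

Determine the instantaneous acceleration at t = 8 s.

Acceleration is the slope of the v-t graph on 7–9 s: (5 − 11)/(9 − 7) = -3 m/s².

-3 m/s²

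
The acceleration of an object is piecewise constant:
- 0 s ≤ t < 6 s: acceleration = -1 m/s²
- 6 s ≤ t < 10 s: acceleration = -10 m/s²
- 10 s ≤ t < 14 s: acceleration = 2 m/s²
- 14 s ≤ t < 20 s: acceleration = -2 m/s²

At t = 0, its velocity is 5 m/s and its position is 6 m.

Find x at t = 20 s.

-448 m

On each constant-a segment, Δv = aΔt and Δx = v₀Δt + ½aΔt²; chain segment to segment.
0–6 s: v starts 5 m/s; Δx = 5·6 + ½·-1·6² = 12 m; v ends -1 m/s.
6–10 s: v starts -1 m/s; Δx = -1·4 + ½·-10·4² = -84 m; v ends -41 m/s.
10–14 s: v starts -41 m/s; Δx = -41·4 + ½·2·4² = -148 m; v ends -33 m/s.
14–20 s: v starts -33 m/s; Δx = -33·6 + ½·-2·6² = -234 m; v ends -45 m/s.
x(20) = 6 + Σ Δx = -448 m.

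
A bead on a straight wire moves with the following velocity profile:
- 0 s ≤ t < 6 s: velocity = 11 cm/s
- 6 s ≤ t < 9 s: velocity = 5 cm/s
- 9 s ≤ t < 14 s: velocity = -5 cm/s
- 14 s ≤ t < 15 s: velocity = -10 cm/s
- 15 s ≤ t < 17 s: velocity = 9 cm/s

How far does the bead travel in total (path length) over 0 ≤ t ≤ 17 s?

Distance (not displacement) is the total path length: add the absolute areas under v-t.
0–6 s: |11| × 6 = 66 cm
6–9 s: |5| × 3 = 15 cm
9–14 s: |-5| × 5 = 25 cm
14–15 s: |-10| × 1 = 10 cm
15–17 s: |9| × 2 = 18 cm
Total distance = 134 cm

134 cm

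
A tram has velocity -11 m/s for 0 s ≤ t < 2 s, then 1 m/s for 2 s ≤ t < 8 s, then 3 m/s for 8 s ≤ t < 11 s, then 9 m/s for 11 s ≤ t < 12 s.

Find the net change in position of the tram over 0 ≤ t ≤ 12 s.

Net displacement equals the area under the velocity-time graph (areas below the axis count negative).
0–2 s: -11 × 2 = -22 m
2–8 s: 1 × 6 = 6 m
8–11 s: 3 × 3 = 9 m
11–12 s: 9 × 1 = 9 m
Net displacement = 2 m

2 m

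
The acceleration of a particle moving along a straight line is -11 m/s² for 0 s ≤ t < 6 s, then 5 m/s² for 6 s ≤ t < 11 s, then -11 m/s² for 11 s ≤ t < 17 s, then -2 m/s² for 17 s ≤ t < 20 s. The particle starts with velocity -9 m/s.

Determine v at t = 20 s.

-122 m/s

Δv equals the area under the a-t graph; then v = v₀ + Δv.
0–6 s: -11 × 6 = -66 m/s
6–11 s: 5 × 5 = 25 m/s
11–17 s: -11 × 6 = -66 m/s
17–20 s: -2 × 3 = -6 m/s
Δv = -113 m/s, so v(20) = -9 + (-113) = -122 m/s.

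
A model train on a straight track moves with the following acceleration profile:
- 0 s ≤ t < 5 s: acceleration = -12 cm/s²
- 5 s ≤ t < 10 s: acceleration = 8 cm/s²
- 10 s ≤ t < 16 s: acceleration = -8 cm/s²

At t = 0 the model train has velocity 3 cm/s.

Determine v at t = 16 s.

Δv equals the area under the a-t graph; then v = v₀ + Δv.
0–5 s: -12 × 5 = -60 cm/s
5–10 s: 8 × 5 = 40 cm/s
10–16 s: -8 × 6 = -48 cm/s
Δv = -68 cm/s, so v(16) = 3 + (-68) = -65 cm/s.

-65 cm/s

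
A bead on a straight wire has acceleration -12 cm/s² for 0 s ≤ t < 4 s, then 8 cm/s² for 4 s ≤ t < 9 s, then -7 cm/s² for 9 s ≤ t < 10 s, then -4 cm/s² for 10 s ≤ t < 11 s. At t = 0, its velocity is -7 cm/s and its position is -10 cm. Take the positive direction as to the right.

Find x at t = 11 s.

-351.5 cm

On each constant-a segment, Δv = aΔt and Δx = v₀Δt + ½aΔt²; chain segment to segment.
0–4 s: v starts -7 cm/s; Δx = -7·4 + ½·-12·4² = -124 cm; v ends -55 cm/s.
4–9 s: v starts -55 cm/s; Δx = -55·5 + ½·8·5² = -175 cm; v ends -15 cm/s.
9–10 s: v starts -15 cm/s; Δx = -15·1 + ½·-7·1² = -18.5 cm; v ends -22 cm/s.
10–11 s: v starts -22 cm/s; Δx = -22·1 + ½·-4·1² = -24 cm; v ends -26 cm/s.
x(11) = -10 + Σ Δx = -351.5 cm.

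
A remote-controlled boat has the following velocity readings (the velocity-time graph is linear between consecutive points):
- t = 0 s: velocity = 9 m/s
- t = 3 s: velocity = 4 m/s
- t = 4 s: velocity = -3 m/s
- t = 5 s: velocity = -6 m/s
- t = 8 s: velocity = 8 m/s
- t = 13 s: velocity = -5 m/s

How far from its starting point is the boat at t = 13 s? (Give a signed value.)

Displacement is the signed area under the v-t curve.
0–3 s: ½(9 + 4)(3) = 19.5 m
3–4 s: ½(4 + -3)(1) = 0.5 m
4–5 s: ½(-3 + -6)(1) = -4.5 m
5–8 s: ½(-6 + 8)(3) = 3 m
8–13 s: ½(8 + -5)(5) = 7.5 m
Net displacement = 26 m

26 m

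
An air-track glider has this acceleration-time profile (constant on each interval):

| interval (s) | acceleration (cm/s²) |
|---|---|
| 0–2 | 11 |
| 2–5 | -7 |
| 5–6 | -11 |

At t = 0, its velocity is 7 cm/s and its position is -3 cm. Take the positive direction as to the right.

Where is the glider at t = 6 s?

91 cm

On each constant-a segment, Δv = aΔt and Δx = v₀Δt + ½aΔt²; chain segment to segment.
0–2 s: v starts 7 cm/s; Δx = 7·2 + ½·11·2² = 36 cm; v ends 29 cm/s.
2–5 s: v starts 29 cm/s; Δx = 29·3 + ½·-7·3² = 55.5 cm; v ends 8 cm/s.
5–6 s: v starts 8 cm/s; Δx = 8·1 + ½·-11·1² = 2.5 cm; v ends -3 cm/s.
x(6) = -3 + Σ Δx = 91 cm.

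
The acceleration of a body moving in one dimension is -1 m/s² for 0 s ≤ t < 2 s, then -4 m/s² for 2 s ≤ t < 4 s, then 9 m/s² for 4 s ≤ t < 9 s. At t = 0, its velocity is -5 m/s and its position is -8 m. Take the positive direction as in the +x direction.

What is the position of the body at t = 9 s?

-4.5 m

On each constant-a segment, Δv = aΔt and Δx = v₀Δt + ½aΔt²; chain segment to segment.
0–2 s: v starts -5 m/s; Δx = -5·2 + ½·-1·2² = -12 m; v ends -7 m/s.
2–4 s: v starts -7 m/s; Δx = -7·2 + ½·-4·2² = -22 m; v ends -15 m/s.
4–9 s: v starts -15 m/s; Δx = -15·5 + ½·9·5² = 37.5 m; v ends 30 m/s.
x(9) = -8 + Σ Δx = -4.5 m.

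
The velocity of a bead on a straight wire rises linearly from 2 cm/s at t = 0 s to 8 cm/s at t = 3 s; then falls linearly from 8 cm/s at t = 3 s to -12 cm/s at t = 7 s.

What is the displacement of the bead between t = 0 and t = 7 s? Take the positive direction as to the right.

Displacement is the signed area under the v-t curve.
0–3 s: ½(2 + 8)(3) = 15 cm
3–7 s: ½(8 + -12)(4) = -8 cm
Net displacement = 7 cm

7 cm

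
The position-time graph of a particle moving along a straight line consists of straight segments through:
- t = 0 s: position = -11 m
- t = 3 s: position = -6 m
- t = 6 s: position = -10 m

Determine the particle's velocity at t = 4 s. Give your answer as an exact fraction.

Velocity is the slope of the x-t graph on 3–6 s: (-10 − -6)/(6 − 3) = -4/3 m/s.

-4/3 m/s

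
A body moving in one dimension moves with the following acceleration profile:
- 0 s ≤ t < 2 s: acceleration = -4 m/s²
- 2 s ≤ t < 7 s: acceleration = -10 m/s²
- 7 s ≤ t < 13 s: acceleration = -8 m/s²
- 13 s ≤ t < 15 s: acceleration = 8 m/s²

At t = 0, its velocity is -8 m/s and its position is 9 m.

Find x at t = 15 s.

On each constant-a segment, Δv = aΔt and Δx = v₀Δt + ½aΔt²; chain segment to segment.
0–2 s: v starts -8 m/s; Δx = -8·2 + ½·-4·2² = -24 m; v ends -16 m/s.
2–7 s: v starts -16 m/s; Δx = -16·5 + ½·-10·5² = -205 m; v ends -66 m/s.
7–13 s: v starts -66 m/s; Δx = -66·6 + ½·-8·6² = -540 m; v ends -114 m/s.
13–15 s: v starts -114 m/s; Δx = -114·2 + ½·8·2² = -212 m; v ends -98 m/s.
x(15) = 9 + Σ Δx = -972 m.

-972 m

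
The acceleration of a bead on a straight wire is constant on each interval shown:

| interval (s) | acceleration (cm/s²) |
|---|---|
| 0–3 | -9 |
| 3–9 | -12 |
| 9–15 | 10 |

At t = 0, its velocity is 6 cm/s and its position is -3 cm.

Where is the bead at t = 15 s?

On each constant-a segment, Δv = aΔt and Δx = v₀Δt + ½aΔt²; chain segment to segment.
0–3 s: v starts 6 cm/s; Δx = 6·3 + ½·-9·3² = -22.5 cm; v ends -21 cm/s.
3–9 s: v starts -21 cm/s; Δx = -21·6 + ½·-12·6² = -342 cm; v ends -93 cm/s.
9–15 s: v starts -93 cm/s; Δx = -93·6 + ½·10·6² = -378 cm; v ends -33 cm/s.
x(15) = -3 + Σ Δx = -745.5 cm.

-745.5 cm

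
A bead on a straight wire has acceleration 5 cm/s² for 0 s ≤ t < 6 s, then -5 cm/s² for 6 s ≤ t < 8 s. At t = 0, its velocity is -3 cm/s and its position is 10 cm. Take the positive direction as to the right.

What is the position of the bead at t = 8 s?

On each constant-a segment, Δv = aΔt and Δx = v₀Δt + ½aΔt²; chain segment to segment.
0–6 s: v starts -3 cm/s; Δx = -3·6 + ½·5·6² = 72 cm; v ends 27 cm/s.
6–8 s: v starts 27 cm/s; Δx = 27·2 + ½·-5·2² = 44 cm; v ends 17 cm/s.
x(8) = 10 + Σ Δx = 126 cm.

126 cm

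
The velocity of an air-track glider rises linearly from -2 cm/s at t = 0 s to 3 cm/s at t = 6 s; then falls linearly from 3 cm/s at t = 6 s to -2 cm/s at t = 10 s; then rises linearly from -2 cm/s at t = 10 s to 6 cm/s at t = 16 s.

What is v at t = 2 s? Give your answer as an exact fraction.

On 0–6 s the graph is linear from -2 to 3 cm/s: v(2) = -2 + (3 − -2)·(2 − 0)/(6 − 0) = -1/3 cm/s.

-1/3 cm/s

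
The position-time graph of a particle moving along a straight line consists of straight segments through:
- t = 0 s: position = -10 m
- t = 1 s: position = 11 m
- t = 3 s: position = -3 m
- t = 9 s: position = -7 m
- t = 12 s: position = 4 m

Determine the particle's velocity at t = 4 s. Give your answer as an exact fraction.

-2/3 m/s

Velocity is the slope of the x-t graph on 3–9 s: (-7 − -3)/(9 − 3) = -2/3 m/s.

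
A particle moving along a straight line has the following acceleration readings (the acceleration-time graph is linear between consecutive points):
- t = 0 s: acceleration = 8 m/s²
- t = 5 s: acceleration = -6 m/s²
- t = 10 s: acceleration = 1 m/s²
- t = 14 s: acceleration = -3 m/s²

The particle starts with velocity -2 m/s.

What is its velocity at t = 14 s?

-13.5 m/s

Δv equals the area under the a-t graph; then v = v₀ + Δv.
0–5 s: ½(8 + -6)(5) = 5 m/s
5–10 s: ½(-6 + 1)(5) = -12.5 m/s
10–14 s: ½(1 + -3)(4) = -4 m/s
Δv = -11.5 m/s, so v(14) = -2 + (-11.5) = -13.5 m/s.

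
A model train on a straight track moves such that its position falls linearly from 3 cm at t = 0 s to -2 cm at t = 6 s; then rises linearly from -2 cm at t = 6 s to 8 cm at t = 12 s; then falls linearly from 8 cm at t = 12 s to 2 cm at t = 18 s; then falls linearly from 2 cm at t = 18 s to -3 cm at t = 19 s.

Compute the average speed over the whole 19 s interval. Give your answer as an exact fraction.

Average speed = (total path length)/(elapsed time); on a piecewise-linear x-t graph the path length is Σ|Δx|.
0–6 s: |Δx| = |-2 − 3| = 5 cm
6–12 s: |Δx| = |8 − -2| = 10 cm
12–18 s: |Δx| = |2 − 8| = 6 cm
18–19 s: |Δx| = |-3 − 2| = 5 cm
Total path = 26 cm; average speed = 26/19 = 26/19 cm/s.

26/19 cm/s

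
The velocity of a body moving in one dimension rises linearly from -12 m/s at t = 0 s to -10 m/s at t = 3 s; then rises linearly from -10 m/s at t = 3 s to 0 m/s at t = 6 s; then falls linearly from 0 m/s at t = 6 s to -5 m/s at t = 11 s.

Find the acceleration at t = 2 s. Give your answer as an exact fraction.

Acceleration is the slope of the v-t graph on 0–3 s: (-10 − -12)/(3 − 0) = 2/3 m/s².

2/3 m/s²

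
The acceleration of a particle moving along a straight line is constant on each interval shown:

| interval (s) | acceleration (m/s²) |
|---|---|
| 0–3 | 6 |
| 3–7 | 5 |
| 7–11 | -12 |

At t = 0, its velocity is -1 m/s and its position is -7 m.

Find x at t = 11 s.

177 m

On each constant-a segment, Δv = aΔt and Δx = v₀Δt + ½aΔt²; chain segment to segment.
0–3 s: v starts -1 m/s; Δx = -1·3 + ½·6·3² = 24 m; v ends 17 m/s.
3–7 s: v starts 17 m/s; Δx = 17·4 + ½·5·4² = 108 m; v ends 37 m/s.
7–11 s: v starts 37 m/s; Δx = 37·4 + ½·-12·4² = 52 m; v ends -11 m/s.
x(11) = -7 + Σ Δx = 177 m.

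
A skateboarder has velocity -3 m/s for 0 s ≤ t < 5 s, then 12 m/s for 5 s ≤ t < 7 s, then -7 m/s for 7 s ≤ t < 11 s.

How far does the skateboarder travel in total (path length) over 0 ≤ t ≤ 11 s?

67 m

Distance (not displacement) is the total path length: add the absolute areas under v-t.
0–5 s: |-3| × 5 = 15 m
5–7 s: |12| × 2 = 24 m
7–11 s: |-7| × 4 = 28 m
Total distance = 67 m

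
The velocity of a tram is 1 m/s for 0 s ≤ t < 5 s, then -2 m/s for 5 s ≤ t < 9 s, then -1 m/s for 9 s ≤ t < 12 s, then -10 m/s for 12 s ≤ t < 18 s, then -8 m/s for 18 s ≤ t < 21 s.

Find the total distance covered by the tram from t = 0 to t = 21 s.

100 m

Total distance travelled is ∫|v| dt — sum the magnitudes of each area piece.
0–5 s: |1| × 5 = 5 m
5–9 s: |-2| × 4 = 8 m
9–12 s: |-1| × 3 = 3 m
12–18 s: |-10| × 6 = 60 m
18–21 s: |-8| × 3 = 24 m
Total distance = 100 m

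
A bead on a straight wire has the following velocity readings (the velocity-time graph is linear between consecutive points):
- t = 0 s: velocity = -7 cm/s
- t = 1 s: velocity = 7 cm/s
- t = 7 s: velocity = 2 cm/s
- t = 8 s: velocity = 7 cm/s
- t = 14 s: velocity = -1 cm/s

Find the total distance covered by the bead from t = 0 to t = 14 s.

53.75 cm

Total distance travelled is ∫|v| dt — sum the magnitudes of each area piece.
0–1 s: v = 0 at t = 0.5 s; triangle areas 1.75 + 1.75 = 3.5 cm
1–7 s: |½(7 + 2)(6)| = 27 cm
7–8 s: |½(2 + 7)(1)| = 4.5 cm
8–14 s: v = 0 at t = 13.25 s; triangle areas 18.375 + 0.375 = 18.75 cm
Total distance = 53.75 cm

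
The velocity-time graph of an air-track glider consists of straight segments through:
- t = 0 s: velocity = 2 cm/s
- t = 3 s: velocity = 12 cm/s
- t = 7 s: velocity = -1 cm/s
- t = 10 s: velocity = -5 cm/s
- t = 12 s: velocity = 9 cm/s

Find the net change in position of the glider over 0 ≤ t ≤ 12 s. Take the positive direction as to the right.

38 cm

Net displacement equals the area under the velocity-time graph (areas below the axis count negative).
0–3 s: ½(2 + 12)(3) = 21 cm
3–7 s: ½(12 + -1)(4) = 22 cm
7–10 s: ½(-1 + -5)(3) = -9 cm
10–12 s: ½(-5 + 9)(2) = 4 cm
Net displacement = 38 cm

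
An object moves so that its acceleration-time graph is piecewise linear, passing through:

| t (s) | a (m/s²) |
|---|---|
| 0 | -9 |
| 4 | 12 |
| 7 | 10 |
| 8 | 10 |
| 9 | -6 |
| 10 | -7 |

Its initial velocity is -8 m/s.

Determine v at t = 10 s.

Δv equals the area under the a-t graph; then v = v₀ + Δv.
0–4 s: ½(-9 + 12)(4) = 6 m/s
4–7 s: ½(12 + 10)(3) = 33 m/s
7–8 s: 10 × 1 = 10 m/s
8–9 s: ½(10 + -6)(1) = 2 m/s
9–10 s: ½(-6 + -7)(1) = -6.5 m/s
Δv = 44.5 m/s, so v(10) = -8 + (44.5) = 36.5 m/s.

36.5 m/s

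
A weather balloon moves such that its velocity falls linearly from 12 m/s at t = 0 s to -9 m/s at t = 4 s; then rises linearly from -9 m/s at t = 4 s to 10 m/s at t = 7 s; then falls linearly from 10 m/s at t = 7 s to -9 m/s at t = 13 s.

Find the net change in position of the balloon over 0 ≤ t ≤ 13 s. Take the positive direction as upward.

Displacement is the signed area under the v-t curve.
0–4 s: ½(12 + -9)(4) = 6 m
4–7 s: ½(-9 + 10)(3) = 1.5 m
7–13 s: ½(10 + -9)(6) = 3 m
Net displacement = 10.5 m

10.5 m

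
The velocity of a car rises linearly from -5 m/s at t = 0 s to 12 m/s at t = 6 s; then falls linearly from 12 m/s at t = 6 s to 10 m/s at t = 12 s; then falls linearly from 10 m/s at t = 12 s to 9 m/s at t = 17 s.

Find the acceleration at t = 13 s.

-0.2 m/s²

Acceleration is the slope of the v-t graph on 12–17 s: (9 − 10)/(17 − 12) = -0.2 m/s².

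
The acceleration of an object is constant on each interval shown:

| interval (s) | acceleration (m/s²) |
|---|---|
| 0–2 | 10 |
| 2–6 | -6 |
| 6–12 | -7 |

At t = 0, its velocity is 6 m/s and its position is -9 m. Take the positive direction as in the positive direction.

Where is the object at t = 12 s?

On each constant-a segment, Δv = aΔt and Δx = v₀Δt + ½aΔt²; chain segment to segment.
0–2 s: v starts 6 m/s; Δx = 6·2 + ½·10·2² = 32 m; v ends 26 m/s.
2–6 s: v starts 26 m/s; Δx = 26·4 + ½·-6·4² = 56 m; v ends 2 m/s.
6–12 s: v starts 2 m/s; Δx = 2·6 + ½·-7·6² = -114 m; v ends -40 m/s.
x(12) = -9 + Σ Δx = -35 m.

-35 m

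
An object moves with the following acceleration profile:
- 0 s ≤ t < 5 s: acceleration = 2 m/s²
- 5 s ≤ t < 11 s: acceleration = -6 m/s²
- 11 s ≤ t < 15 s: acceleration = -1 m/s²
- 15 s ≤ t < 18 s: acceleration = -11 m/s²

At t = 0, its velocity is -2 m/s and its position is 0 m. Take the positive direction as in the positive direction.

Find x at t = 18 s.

On each constant-a segment, Δv = aΔt and Δx = v₀Δt + ½aΔt²; chain segment to segment.
0–5 s: v starts -2 m/s; Δx = -2·5 + ½·2·5² = 15 m; v ends 8 m/s.
5–11 s: v starts 8 m/s; Δx = 8·6 + ½·-6·6² = -60 m; v ends -28 m/s.
11–15 s: v starts -28 m/s; Δx = -28·4 + ½·-1·4² = -120 m; v ends -32 m/s.
15–18 s: v starts -32 m/s; Δx = -32·3 + ½·-11·3² = -145.5 m; v ends -65 m/s.
x(18) = 0 + Σ Δx = -310.5 m.

-310.5 m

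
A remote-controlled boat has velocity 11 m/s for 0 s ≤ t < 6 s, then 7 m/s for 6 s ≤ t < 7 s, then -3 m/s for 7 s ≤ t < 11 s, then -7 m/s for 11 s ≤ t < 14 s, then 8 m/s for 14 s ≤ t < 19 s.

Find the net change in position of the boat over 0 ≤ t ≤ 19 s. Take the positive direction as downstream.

Displacement is the signed area under the v-t curve.
0–6 s: 11 × 6 = 66 m
6–7 s: 7 × 1 = 7 m
7–11 s: -3 × 4 = -12 m
11–14 s: -7 × 3 = -21 m
14–19 s: 8 × 5 = 40 m
Net displacement = 80 m

80 m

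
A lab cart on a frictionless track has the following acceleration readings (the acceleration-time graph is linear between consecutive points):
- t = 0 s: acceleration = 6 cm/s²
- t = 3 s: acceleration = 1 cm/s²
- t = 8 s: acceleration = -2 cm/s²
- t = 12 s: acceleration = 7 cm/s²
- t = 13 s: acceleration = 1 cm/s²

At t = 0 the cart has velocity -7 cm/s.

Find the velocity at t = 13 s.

Δv equals the area under the a-t graph; then v = v₀ + Δv.
0–3 s: ½(6 + 1)(3) = 10.5 cm/s
3–8 s: ½(1 + -2)(5) = -2.5 cm/s
8–12 s: ½(-2 + 7)(4) = 10 cm/s
12–13 s: ½(7 + 1)(1) = 4 cm/s
Δv = 22 cm/s, so v(13) = -7 + (22) = 15 cm/s.

15 cm/s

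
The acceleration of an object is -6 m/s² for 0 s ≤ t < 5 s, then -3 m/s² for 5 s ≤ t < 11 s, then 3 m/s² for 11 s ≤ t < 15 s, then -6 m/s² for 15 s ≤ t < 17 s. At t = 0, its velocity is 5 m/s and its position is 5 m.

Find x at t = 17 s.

-471 m

On each constant-a segment, Δv = aΔt and Δx = v₀Δt + ½aΔt²; chain segment to segment.
0–5 s: v starts 5 m/s; Δx = 5·5 + ½·-6·5² = -50 m; v ends -25 m/s.
5–11 s: v starts -25 m/s; Δx = -25·6 + ½·-3·6² = -204 m; v ends -43 m/s.
11–15 s: v starts -43 m/s; Δx = -43·4 + ½·3·4² = -148 m; v ends -31 m/s.
15–17 s: v starts -31 m/s; Δx = -31·2 + ½·-6·2² = -74 m; v ends -43 m/s.
x(17) = 5 + Σ Δx = -471 m.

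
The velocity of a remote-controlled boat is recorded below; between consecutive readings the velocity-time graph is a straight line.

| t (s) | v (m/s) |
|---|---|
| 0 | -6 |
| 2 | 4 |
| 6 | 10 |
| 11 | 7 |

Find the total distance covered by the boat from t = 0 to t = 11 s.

Total distance travelled is ∫|v| dt — sum the magnitudes of each area piece.
0–2 s: v = 0 at t = 1.2 s; triangle areas 3.6 + 1.6 = 5.2 m
2–6 s: |½(4 + 10)(4)| = 28 m
6–11 s: |½(10 + 7)(5)| = 42.5 m
Total distance = 75.7 m

75.7 m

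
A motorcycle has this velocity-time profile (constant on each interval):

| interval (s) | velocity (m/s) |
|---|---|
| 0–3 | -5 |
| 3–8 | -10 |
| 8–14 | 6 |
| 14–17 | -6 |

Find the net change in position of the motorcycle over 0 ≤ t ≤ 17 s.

Net displacement equals the area under the velocity-time graph (areas below the axis count negative).
0–3 s: -5 × 3 = -15 m
3–8 s: -10 × 5 = -50 m
8–14 s: 6 × 6 = 36 m
14–17 s: -6 × 3 = -18 m
Net displacement = -47 m

-47 m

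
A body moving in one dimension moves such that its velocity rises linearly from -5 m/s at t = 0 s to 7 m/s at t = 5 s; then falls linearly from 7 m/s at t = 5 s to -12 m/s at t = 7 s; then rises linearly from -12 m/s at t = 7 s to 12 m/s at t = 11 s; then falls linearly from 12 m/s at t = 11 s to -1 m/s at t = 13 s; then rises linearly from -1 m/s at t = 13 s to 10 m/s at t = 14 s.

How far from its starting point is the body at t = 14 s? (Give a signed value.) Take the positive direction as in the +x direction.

Net displacement equals the area under the velocity-time graph (areas below the axis count negative).
0–5 s: ½(-5 + 7)(5) = 5 m
5–7 s: ½(7 + -12)(2) = -5 m
7–11 s: ½(-12 + 12)(4) = 0 m
11–13 s: ½(12 + -1)(2) = 11 m
13–14 s: ½(-1 + 10)(1) = 4.5 m
Net displacement = 15.5 m

15.5 m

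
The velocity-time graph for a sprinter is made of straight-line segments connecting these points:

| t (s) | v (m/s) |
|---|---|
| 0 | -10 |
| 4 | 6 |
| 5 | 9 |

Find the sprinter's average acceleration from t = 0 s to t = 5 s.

3.8 m/s²

Average acceleration = Δv/Δt = (9 − -10)/(5 − 0) = 3.8 m/s².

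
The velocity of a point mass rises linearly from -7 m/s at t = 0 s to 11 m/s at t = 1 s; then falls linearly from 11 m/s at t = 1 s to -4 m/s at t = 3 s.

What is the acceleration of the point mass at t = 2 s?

-7.5 m/s²

Acceleration is the slope of the v-t graph on 1–3 s: (-4 − 11)/(3 − 1) = -7.5 m/s².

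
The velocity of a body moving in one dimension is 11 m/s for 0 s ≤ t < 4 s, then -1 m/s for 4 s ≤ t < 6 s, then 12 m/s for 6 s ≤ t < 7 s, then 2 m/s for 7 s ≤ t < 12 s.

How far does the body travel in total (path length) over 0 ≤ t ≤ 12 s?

68 m

Total distance travelled is ∫|v| dt — sum the magnitudes of each area piece.
0–4 s: |11| × 4 = 44 m
4–6 s: |-1| × 2 = 2 m
6–7 s: |12| × 1 = 12 m
7–12 s: |2| × 5 = 10 m
Total distance = 68 m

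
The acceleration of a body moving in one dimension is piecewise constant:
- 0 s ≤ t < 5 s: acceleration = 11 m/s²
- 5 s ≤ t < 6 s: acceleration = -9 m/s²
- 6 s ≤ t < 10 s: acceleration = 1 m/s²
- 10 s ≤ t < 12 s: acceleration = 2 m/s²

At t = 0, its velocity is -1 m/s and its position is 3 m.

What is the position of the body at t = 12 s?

475 m

On each constant-a segment, Δv = aΔt and Δx = v₀Δt + ½aΔt²; chain segment to segment.
0–5 s: v starts -1 m/s; Δx = -1·5 + ½·11·5² = 132.5 m; v ends 54 m/s.
5–6 s: v starts 54 m/s; Δx = 54·1 + ½·-9·1² = 49.5 m; v ends 45 m/s.
6–10 s: v starts 45 m/s; Δx = 45·4 + ½·1·4² = 188 m; v ends 49 m/s.
10–12 s: v starts 49 m/s; Δx = 49·2 + ½·2·2² = 102 m; v ends 53 m/s.
x(12) = 3 + Σ Δx = 475 m.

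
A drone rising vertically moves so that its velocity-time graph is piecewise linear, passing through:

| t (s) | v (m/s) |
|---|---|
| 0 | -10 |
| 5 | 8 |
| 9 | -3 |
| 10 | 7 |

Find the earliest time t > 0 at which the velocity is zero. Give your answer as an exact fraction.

t = 25/9 s

v changes sign on 0–5 s (from -10 to 8); the graph is linear there, so v = 0 at t = 0 + (10)·(5 − 0)/(8 − -10) = 25/9 s.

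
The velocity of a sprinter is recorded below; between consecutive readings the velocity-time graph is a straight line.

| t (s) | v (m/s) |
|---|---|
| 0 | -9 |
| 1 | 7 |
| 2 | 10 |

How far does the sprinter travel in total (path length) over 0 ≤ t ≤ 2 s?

Distance (not displacement) is the total path length: add the absolute areas under v-t.
0–1 s: v = 0 at t = 0.5625 s; triangle areas 2.53125 + 1.53125 = 4.0625 m
1–2 s: |½(7 + 10)(1)| = 8.5 m
Total distance = 12.5625 m

12.5625 m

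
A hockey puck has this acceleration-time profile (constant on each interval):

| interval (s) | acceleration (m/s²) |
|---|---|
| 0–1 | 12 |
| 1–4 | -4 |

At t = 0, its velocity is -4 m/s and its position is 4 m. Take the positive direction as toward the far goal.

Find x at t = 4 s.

On each constant-a segment, Δv = aΔt and Δx = v₀Δt + ½aΔt²; chain segment to segment.
0–1 s: v starts -4 m/s; Δx = -4·1 + ½·12·1² = 2 m; v ends 8 m/s.
1–4 s: v starts 8 m/s; Δx = 8·3 + ½·-4·3² = 6 m; v ends -4 m/s.
x(4) = 4 + Σ Δx = 12 m.

12 m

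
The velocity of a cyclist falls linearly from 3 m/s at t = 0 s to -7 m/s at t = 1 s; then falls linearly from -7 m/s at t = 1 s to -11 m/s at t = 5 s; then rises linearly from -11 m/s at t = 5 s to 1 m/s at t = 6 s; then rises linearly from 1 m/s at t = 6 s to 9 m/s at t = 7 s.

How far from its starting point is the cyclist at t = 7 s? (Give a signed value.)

-38 m

Net displacement equals the area under the velocity-time graph (areas below the axis count negative).
0–1 s: ½(3 + -7)(1) = -2 m
1–5 s: ½(-7 + -11)(4) = -36 m
5–6 s: ½(-11 + 1)(1) = -5 m
6–7 s: ½(1 + 9)(1) = 5 m
Net displacement = -38 m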